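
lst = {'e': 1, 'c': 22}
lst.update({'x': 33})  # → {'e': 1, 'c': 22, 'x': 33}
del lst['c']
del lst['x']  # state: {'e': 1}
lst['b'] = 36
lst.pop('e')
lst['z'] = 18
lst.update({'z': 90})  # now {'b': 36, 'z': 90}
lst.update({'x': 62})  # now {'b': 36, 'z': 90, 'x': 62}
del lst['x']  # {'b': 36, 'z': 90}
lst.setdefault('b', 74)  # 36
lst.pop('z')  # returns 90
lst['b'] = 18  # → {'b': 18}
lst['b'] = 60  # {'b': 60}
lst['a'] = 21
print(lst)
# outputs {'b': 60, 'a': 21}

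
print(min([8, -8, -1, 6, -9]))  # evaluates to -9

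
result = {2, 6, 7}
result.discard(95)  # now {2, 6, 7}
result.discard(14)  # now {2, 6, 7}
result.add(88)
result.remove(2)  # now {6, 7, 88}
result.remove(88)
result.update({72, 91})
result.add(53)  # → {6, 7, 53, 72, 91}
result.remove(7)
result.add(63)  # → {6, 53, 63, 72, 91}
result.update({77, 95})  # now {6, 53, 63, 72, 77, 91, 95}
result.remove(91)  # {6, 53, 63, 72, 77, 95}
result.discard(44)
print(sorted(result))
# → [6, 53, 63, 72, 77, 95]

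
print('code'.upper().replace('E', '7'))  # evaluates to COD7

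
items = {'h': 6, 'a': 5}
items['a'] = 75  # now {'h': 6, 'a': 75}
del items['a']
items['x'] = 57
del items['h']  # {'x': 57}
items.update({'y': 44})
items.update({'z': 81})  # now {'x': 57, 'y': 44, 'z': 81}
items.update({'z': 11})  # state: {'x': 57, 'y': 44, 'z': 11}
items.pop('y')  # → 44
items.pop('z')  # 11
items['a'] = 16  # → {'x': 57, 'a': 16}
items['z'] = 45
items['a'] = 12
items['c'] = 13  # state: {'x': 57, 'a': 12, 'z': 45, 'c': 13}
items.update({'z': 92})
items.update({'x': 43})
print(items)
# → {'x': 43, 'a': 12, 'z': 92, 'c': 13}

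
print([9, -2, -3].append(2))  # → None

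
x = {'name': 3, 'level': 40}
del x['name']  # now {'level': 40}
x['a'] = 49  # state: {'level': 40, 'a': 49}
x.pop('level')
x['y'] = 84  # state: {'a': 49, 'y': 84}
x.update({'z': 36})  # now {'a': 49, 'y': 84, 'z': 36}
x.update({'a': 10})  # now {'a': 10, 'y': 84, 'z': 36}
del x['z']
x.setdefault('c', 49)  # 49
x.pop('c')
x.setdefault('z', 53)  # 53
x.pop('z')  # 53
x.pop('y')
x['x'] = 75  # {'a': 10, 'x': 75}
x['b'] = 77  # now {'a': 10, 'x': 75, 'b': 77}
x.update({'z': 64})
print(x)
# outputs {'a': 10, 'x': 75, 'b': 77, 'z': 64}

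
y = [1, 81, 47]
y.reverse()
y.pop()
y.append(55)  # [47, 81, 55]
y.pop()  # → 55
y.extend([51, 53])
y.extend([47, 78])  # [47, 81, 51, 53, 47, 78]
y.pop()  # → 78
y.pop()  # 47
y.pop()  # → 53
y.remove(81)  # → [47, 51]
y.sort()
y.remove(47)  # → [51]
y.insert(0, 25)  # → [25, 51]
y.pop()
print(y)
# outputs [25]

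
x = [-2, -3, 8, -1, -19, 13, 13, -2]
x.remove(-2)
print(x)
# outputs [-3, 8, -1, -19, 13, 13, -2]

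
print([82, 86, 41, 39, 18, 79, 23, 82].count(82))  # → 2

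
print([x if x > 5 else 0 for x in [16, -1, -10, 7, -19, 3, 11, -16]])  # [16, 0, 0, 7, 0, 0, 11, 0]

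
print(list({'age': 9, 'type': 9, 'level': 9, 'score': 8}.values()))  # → [9, 9, 9, 8]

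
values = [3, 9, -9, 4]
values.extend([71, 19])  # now [3, 9, -9, 4, 71, 19]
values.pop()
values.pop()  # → 71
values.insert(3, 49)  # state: [3, 9, -9, 49, 4]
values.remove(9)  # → [3, -9, 49, 4]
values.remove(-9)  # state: [3, 49, 4]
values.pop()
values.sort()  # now [3, 49]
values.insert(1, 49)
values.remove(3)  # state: [49, 49]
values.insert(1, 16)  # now [49, 16, 49]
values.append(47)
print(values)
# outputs [49, 16, 49, 47]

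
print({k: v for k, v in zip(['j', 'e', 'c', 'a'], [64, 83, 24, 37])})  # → {'j': 64, 'e': 83, 'c': 24, 'a': 37}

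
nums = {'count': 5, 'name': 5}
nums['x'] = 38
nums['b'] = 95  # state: {'count': 5, 'name': 5, 'x': 38, 'b': 95}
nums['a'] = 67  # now {'count': 5, 'name': 5, 'x': 38, 'b': 95, 'a': 67}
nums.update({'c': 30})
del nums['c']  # {'count': 5, 'name': 5, 'x': 38, 'b': 95, 'a': 67}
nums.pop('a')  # 67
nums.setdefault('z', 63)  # 63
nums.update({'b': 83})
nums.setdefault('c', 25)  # 25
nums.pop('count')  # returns 5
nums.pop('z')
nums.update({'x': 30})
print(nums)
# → {'name': 5, 'x': 30, 'b': 83, 'c': 25}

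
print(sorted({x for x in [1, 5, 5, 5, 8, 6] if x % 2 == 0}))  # [6, 8]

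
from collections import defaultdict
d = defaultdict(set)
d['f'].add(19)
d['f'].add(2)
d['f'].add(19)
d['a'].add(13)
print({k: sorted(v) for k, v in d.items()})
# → {'f': [2, 19], 'a': [13]}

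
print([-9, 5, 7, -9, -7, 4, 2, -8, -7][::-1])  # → [-7, -8, 2, 4, -7, -9, 7, 5, -9]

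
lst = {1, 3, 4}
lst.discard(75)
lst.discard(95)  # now {1, 3, 4}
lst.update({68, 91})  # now {1, 3, 4, 68, 91}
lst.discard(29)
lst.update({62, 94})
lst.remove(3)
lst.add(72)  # {1, 4, 62, 68, 72, 91, 94}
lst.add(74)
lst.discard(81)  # {1, 4, 62, 68, 72, 74, 91, 94}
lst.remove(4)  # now {1, 62, 68, 72, 74, 91, 94}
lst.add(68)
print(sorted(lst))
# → [1, 62, 68, 72, 74, 91, 94]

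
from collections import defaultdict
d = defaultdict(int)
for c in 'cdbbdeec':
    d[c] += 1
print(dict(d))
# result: {'c': 2, 'd': 2, 'b': 2, 'e': 2}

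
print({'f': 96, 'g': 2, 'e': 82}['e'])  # 82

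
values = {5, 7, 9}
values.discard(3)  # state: {5, 7, 9}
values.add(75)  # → {5, 7, 9, 75}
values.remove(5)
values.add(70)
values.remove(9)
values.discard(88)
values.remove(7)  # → {70, 75}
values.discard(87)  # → {70, 75}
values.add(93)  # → {70, 75, 93}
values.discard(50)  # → {70, 75, 93}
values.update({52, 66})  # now {52, 66, 70, 75, 93}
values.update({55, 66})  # {52, 55, 66, 70, 75, 93}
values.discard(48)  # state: {52, 55, 66, 70, 75, 93}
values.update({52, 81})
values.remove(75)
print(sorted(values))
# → [52, 55, 66, 70, 81, 93]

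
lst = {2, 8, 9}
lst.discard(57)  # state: {2, 8, 9}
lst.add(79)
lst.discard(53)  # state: {2, 8, 9, 79}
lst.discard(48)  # {2, 8, 9, 79}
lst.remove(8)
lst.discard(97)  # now {2, 9, 79}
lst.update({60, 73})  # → {2, 9, 60, 73, 79}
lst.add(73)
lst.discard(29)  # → {2, 9, 60, 73, 79}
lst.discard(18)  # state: {2, 9, 60, 73, 79}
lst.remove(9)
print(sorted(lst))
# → [2, 60, 73, 79]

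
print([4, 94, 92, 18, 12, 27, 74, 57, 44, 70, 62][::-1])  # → [62, 70, 44, 57, 74, 27, 12, 18, 92, 94, 4]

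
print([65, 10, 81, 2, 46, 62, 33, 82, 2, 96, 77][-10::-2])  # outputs [10]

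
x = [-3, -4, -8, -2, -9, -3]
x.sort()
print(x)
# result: [-9, -8, -4, -3, -3, -2]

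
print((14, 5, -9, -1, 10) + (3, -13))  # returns (14, 5, -9, -1, 10, 3, -13)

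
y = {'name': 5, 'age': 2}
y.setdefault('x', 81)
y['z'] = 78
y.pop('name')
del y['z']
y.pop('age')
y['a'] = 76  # {'x': 81, 'a': 76}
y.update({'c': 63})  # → {'x': 81, 'a': 76, 'c': 63}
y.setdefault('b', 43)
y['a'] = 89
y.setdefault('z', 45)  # 45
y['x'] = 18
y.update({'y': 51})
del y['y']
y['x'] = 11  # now {'x': 11, 'a': 89, 'c': 63, 'b': 43, 'z': 45}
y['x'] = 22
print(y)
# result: {'x': 22, 'a': 89, 'c': 63, 'b': 43, 'z': 45}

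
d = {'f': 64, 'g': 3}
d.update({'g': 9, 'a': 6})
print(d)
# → {'f': 64, 'g': 9, 'a': 6}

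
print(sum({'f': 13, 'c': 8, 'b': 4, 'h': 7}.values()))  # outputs 32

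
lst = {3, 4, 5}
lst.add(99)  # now {3, 4, 5, 99}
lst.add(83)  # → {3, 4, 5, 83, 99}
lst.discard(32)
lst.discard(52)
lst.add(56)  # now {3, 4, 5, 56, 83, 99}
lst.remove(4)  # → {3, 5, 56, 83, 99}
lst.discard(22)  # {3, 5, 56, 83, 99}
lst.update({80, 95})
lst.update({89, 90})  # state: {3, 5, 56, 80, 83, 89, 90, 95, 99}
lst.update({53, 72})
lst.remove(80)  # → {3, 5, 53, 56, 72, 83, 89, 90, 95, 99}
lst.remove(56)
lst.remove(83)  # {3, 5, 53, 72, 89, 90, 95, 99}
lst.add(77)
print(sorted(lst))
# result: [3, 5, 53, 72, 77, 89, 90, 95, 99]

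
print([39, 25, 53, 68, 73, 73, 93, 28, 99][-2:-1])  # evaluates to [28]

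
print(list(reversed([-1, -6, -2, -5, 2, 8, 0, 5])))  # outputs [5, 0, 8, 2, -5, -2, -6, -1]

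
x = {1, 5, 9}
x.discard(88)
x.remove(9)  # {1, 5}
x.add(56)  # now {1, 5, 56}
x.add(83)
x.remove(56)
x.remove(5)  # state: {1, 83}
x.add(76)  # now {1, 76, 83}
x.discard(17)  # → {1, 76, 83}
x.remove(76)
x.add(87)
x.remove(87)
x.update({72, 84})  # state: {1, 72, 83, 84}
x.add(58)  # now {1, 58, 72, 83, 84}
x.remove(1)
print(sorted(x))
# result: [58, 72, 83, 84]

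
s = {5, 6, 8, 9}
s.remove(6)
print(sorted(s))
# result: [5, 8, 9]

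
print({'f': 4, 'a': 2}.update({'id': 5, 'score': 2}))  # None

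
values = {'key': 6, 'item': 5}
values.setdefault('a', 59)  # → 59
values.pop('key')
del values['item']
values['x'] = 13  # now {'a': 59, 'x': 13}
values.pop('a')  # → 59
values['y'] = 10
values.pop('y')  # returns 10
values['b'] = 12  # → {'x': 13, 'b': 12}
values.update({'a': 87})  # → {'x': 13, 'b': 12, 'a': 87}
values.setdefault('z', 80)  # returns 80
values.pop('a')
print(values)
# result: {'x': 13, 'b': 12, 'z': 80}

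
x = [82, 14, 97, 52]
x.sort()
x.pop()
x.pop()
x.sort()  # [14, 52]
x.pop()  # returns 52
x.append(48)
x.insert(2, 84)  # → [14, 48, 84]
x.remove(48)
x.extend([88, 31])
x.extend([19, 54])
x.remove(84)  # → [14, 88, 31, 19, 54]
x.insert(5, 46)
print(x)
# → [14, 88, 31, 19, 54, 46]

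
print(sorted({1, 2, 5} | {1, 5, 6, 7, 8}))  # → [1, 2, 5, 6, 7, 8]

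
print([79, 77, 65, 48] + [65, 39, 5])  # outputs [79, 77, 65, 48, 65, 39, 5]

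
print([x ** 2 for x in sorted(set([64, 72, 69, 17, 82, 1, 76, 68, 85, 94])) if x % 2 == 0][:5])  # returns [4096, 4624, 5184, 5776, 6724]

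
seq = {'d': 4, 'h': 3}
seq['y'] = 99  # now {'d': 4, 'h': 3, 'y': 99}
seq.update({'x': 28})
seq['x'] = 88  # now {'d': 4, 'h': 3, 'y': 99, 'x': 88}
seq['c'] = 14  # {'d': 4, 'h': 3, 'y': 99, 'x': 88, 'c': 14}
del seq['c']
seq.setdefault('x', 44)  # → 88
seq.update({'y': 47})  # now {'d': 4, 'h': 3, 'y': 47, 'x': 88}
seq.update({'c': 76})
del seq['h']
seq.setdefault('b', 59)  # 59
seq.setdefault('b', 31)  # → 59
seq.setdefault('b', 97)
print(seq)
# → {'d': 4, 'y': 47, 'x': 88, 'c': 76, 'b': 59}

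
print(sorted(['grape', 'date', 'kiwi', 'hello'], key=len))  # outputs ['date', 'kiwi', 'grape', 'hello']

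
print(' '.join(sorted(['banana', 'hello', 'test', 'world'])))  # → banana hello test world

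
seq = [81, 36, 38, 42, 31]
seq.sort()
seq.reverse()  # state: [81, 42, 38, 36, 31]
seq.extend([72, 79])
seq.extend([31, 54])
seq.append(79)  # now [81, 42, 38, 36, 31, 72, 79, 31, 54, 79]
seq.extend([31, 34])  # [81, 42, 38, 36, 31, 72, 79, 31, 54, 79, 31, 34]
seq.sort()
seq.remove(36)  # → [31, 31, 31, 34, 38, 42, 54, 72, 79, 79, 81]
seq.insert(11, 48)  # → [31, 31, 31, 34, 38, 42, 54, 72, 79, 79, 81, 48]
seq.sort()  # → [31, 31, 31, 34, 38, 42, 48, 54, 72, 79, 79, 81]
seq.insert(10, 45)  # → [31, 31, 31, 34, 38, 42, 48, 54, 72, 79, 45, 79, 81]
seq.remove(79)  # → [31, 31, 31, 34, 38, 42, 48, 54, 72, 45, 79, 81]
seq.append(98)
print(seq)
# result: [31, 31, 31, 34, 38, 42, 48, 54, 72, 45, 79, 81, 98]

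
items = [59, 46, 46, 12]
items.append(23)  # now [59, 46, 46, 12, 23]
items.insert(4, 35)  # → [59, 46, 46, 12, 35, 23]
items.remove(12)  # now [59, 46, 46, 35, 23]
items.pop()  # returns 23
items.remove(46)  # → [59, 46, 35]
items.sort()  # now [35, 46, 59]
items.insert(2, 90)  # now [35, 46, 90, 59]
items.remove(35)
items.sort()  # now [46, 59, 90]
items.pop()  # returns 90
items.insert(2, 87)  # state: [46, 59, 87]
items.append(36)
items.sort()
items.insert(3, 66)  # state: [36, 46, 59, 66, 87]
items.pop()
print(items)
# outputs [36, 46, 59, 66]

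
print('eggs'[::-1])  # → sgge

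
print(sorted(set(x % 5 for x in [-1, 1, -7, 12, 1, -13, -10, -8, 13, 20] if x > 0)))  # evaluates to [0, 1, 2, 3]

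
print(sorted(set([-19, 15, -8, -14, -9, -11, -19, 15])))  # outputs [-19, -14, -11, -9, -8, 15]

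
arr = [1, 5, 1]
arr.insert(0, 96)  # [96, 1, 5, 1]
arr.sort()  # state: [1, 1, 5, 96]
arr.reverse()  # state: [96, 5, 1, 1]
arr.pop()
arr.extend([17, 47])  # [96, 5, 1, 17, 47]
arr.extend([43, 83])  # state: [96, 5, 1, 17, 47, 43, 83]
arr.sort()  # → [1, 5, 17, 43, 47, 83, 96]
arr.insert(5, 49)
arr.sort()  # [1, 5, 17, 43, 47, 49, 83, 96]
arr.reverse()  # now [96, 83, 49, 47, 43, 17, 5, 1]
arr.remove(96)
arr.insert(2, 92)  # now [83, 49, 92, 47, 43, 17, 5, 1]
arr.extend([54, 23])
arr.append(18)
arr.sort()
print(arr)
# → [1, 5, 17, 18, 23, 43, 47, 49, 54, 83, 92]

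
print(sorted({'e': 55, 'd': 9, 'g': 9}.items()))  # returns [('d', 9), ('e', 55), ('g', 9)]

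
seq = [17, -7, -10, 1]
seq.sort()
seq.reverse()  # [17, 1, -7, -10]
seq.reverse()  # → [-10, -7, 1, 17]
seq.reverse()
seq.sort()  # [-10, -7, 1, 17]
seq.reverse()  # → [17, 1, -7, -10]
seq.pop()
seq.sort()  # [-7, 1, 17]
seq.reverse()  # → [17, 1, -7]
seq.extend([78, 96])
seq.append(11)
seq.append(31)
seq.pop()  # 31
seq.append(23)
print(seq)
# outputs [17, 1, -7, 78, 96, 11, 23]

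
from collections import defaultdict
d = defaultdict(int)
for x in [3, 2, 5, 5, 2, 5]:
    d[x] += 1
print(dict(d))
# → {3: 1, 2: 2, 5: 3}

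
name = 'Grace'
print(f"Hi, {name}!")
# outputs Hi, Grace!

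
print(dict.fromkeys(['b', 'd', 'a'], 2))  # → {'b': 2, 'd': 2, 'a': 2}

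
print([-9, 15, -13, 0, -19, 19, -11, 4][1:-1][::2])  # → [15, 0, 19]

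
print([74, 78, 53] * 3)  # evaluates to [74, 78, 53, 74, 78, 53, 74, 78, 53]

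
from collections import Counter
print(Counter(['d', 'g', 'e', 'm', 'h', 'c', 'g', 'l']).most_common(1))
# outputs [('g', 2)]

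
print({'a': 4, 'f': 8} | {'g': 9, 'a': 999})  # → {'a': 999, 'f': 8, 'g': 9}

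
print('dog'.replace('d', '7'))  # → 7og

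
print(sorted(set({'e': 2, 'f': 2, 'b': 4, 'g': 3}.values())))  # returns [2, 3, 4]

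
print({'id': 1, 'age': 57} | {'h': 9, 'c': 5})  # {'id': 1, 'age': 57, 'h': 9, 'c': 5}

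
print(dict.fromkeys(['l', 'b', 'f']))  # {'l': None, 'b': None, 'f': None}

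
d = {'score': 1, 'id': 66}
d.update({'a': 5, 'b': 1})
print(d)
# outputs {'score': 1, 'id': 66, 'a': 5, 'b': 1}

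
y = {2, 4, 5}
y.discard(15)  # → {2, 4, 5}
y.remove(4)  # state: {2, 5}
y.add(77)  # {2, 5, 77}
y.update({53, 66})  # {2, 5, 53, 66, 77}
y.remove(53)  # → {2, 5, 66, 77}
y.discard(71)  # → {2, 5, 66, 77}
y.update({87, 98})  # {2, 5, 66, 77, 87, 98}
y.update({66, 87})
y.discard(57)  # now {2, 5, 66, 77, 87, 98}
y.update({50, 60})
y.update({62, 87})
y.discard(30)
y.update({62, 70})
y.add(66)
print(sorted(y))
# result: [2, 5, 50, 60, 62, 66, 70, 77, 87, 98]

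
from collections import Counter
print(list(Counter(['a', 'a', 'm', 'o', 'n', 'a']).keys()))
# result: ['a', 'm', 'o', 'n']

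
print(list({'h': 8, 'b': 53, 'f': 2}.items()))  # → [('h', 8), ('b', 53), ('f', 2)]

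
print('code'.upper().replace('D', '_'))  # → CO_E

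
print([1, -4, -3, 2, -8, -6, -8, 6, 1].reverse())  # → None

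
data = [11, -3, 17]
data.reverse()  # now [17, -3, 11]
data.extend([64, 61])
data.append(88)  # [17, -3, 11, 64, 61, 88]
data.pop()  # 88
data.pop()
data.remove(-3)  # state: [17, 11, 64]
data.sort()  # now [11, 17, 64]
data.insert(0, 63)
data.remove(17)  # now [63, 11, 64]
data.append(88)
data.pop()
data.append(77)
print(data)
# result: [63, 11, 64, 77]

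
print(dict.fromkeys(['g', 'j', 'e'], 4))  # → {'g': 4, 'j': 4, 'e': 4}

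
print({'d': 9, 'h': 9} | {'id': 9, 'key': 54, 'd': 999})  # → {'d': 999, 'h': 9, 'id': 9, 'key': 54}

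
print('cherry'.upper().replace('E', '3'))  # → CH3RRY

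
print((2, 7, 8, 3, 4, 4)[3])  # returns 3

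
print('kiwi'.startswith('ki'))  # True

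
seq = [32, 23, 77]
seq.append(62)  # [32, 23, 77, 62]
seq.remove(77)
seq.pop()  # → 62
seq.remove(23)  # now [32]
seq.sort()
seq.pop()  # 32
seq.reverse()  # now []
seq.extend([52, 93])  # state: [52, 93]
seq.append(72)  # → [52, 93, 72]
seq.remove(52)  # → [93, 72]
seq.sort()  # [72, 93]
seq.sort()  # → [72, 93]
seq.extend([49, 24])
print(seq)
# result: [72, 93, 49, 24]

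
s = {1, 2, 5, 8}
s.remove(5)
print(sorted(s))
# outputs [1, 2, 8]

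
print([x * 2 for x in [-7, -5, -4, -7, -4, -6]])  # [-14, -10, -8, -14, -8, -12]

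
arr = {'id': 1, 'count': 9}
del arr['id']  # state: {'count': 9}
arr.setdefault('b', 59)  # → 59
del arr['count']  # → {'b': 59}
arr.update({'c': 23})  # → {'b': 59, 'c': 23}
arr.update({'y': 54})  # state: {'b': 59, 'c': 23, 'y': 54}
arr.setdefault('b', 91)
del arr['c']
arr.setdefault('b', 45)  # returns 59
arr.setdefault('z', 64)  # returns 64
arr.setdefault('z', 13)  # 64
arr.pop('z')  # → 64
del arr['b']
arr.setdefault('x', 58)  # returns 58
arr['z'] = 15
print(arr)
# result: {'y': 54, 'x': 58, 'z': 15}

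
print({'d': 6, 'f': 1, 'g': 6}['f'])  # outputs 1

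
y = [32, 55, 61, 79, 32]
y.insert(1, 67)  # [32, 67, 55, 61, 79, 32]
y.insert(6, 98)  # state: [32, 67, 55, 61, 79, 32, 98]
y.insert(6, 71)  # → [32, 67, 55, 61, 79, 32, 71, 98]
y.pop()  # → 98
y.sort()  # [32, 32, 55, 61, 67, 71, 79]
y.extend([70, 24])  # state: [32, 32, 55, 61, 67, 71, 79, 70, 24]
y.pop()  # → 24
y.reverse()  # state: [70, 79, 71, 67, 61, 55, 32, 32]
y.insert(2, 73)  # [70, 79, 73, 71, 67, 61, 55, 32, 32]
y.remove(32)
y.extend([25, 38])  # [70, 79, 73, 71, 67, 61, 55, 32, 25, 38]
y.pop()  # 38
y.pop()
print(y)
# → [70, 79, 73, 71, 67, 61, 55, 32]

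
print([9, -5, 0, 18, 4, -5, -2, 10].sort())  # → None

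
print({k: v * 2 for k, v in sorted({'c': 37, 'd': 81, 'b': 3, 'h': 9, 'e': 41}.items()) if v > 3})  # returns {'c': 74, 'd': 162, 'e': 82, 'h': 18}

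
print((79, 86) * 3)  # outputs (79, 86, 79, 86, 79, 86)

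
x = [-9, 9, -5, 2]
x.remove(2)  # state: [-9, 9, -5]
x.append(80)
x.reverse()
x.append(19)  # [80, -5, 9, -9, 19]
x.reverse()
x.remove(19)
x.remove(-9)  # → [9, -5, 80]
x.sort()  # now [-5, 9, 80]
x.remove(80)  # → [-5, 9]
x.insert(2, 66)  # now [-5, 9, 66]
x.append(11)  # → [-5, 9, 66, 11]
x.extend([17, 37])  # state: [-5, 9, 66, 11, 17, 37]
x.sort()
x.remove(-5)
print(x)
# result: [9, 11, 17, 37, 66]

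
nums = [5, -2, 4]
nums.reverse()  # [4, -2, 5]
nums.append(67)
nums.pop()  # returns 67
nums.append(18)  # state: [4, -2, 5, 18]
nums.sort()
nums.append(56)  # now [-2, 4, 5, 18, 56]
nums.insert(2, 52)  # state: [-2, 4, 52, 5, 18, 56]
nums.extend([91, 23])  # [-2, 4, 52, 5, 18, 56, 91, 23]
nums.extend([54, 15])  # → [-2, 4, 52, 5, 18, 56, 91, 23, 54, 15]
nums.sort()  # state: [-2, 4, 5, 15, 18, 23, 52, 54, 56, 91]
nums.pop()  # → 91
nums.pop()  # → 56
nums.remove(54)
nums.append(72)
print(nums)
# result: [-2, 4, 5, 15, 18, 23, 52, 72]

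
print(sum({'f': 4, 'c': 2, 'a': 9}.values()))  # 15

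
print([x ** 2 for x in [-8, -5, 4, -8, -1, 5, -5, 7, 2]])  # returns [64, 25, 16, 64, 1, 25, 25, 49, 4]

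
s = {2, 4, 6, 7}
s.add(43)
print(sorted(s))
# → [2, 4, 6, 7, 43]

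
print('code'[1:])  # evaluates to ode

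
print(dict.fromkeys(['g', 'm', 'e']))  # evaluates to {'g': None, 'm': None, 'e': None}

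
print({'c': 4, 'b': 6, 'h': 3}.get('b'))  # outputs 6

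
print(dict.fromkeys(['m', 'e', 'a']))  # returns {'m': None, 'e': None, 'a': None}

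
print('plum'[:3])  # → plu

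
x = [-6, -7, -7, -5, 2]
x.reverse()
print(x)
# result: [2, -5, -7, -7, -6]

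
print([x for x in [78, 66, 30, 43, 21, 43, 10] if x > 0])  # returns [78, 66, 30, 43, 21, 43, 10]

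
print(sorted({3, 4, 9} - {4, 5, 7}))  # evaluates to [3, 9]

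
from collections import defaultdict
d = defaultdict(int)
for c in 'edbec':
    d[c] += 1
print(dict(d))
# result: {'e': 2, 'd': 1, 'b': 1, 'c': 1}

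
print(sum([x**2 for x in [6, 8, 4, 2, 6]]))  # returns 156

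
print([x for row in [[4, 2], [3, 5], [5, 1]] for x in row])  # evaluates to [4, 2, 3, 5, 5, 1]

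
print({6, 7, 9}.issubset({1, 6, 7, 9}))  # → True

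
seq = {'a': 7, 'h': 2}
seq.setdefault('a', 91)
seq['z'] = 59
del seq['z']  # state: {'a': 7, 'h': 2}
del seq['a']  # {'h': 2}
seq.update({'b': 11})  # {'h': 2, 'b': 11}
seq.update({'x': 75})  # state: {'h': 2, 'b': 11, 'x': 75}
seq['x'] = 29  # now {'h': 2, 'b': 11, 'x': 29}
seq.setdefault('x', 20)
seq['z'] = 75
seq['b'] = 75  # {'h': 2, 'b': 75, 'x': 29, 'z': 75}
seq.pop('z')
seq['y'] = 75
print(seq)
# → {'h': 2, 'b': 75, 'x': 29, 'y': 75}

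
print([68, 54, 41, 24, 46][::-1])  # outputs [46, 24, 41, 54, 68]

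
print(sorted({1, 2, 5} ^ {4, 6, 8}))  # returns [1, 2, 4, 5, 6, 8]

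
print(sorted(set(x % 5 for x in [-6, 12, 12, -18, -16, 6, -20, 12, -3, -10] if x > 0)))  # [1, 2]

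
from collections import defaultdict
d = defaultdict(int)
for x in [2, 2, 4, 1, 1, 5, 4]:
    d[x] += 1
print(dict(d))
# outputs {2: 2, 4: 2, 1: 2, 5: 1}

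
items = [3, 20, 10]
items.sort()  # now [3, 10, 20]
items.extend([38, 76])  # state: [3, 10, 20, 38, 76]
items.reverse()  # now [76, 38, 20, 10, 3]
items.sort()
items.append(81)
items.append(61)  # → [3, 10, 20, 38, 76, 81, 61]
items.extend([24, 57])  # [3, 10, 20, 38, 76, 81, 61, 24, 57]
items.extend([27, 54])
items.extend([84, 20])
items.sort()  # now [3, 10, 20, 20, 24, 27, 38, 54, 57, 61, 76, 81, 84]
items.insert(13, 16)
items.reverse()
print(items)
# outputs [16, 84, 81, 76, 61, 57, 54, 38, 27, 24, 20, 20, 10, 3]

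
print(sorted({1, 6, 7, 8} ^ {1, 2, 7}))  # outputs [2, 6, 8]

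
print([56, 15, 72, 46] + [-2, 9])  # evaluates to [56, 15, 72, 46, -2, 9]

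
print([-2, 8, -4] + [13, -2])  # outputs [-2, 8, -4, 13, -2]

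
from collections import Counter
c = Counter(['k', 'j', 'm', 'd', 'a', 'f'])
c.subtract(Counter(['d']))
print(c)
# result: Counter({'k': 1, 'j': 1, 'm': 1, 'a': 1, 'f': 1, 'd': 0})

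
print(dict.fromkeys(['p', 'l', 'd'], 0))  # {'p': 0, 'l': 0, 'd': 0}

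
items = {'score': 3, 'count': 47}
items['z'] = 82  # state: {'score': 3, 'count': 47, 'z': 82}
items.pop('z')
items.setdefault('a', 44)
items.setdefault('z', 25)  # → 25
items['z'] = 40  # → {'score': 3, 'count': 47, 'a': 44, 'z': 40}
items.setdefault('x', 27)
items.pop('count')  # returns 47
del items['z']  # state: {'score': 3, 'a': 44, 'x': 27}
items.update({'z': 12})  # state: {'score': 3, 'a': 44, 'x': 27, 'z': 12}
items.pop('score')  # 3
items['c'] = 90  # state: {'a': 44, 'x': 27, 'z': 12, 'c': 90}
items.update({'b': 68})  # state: {'a': 44, 'x': 27, 'z': 12, 'c': 90, 'b': 68}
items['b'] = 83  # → {'a': 44, 'x': 27, 'z': 12, 'c': 90, 'b': 83}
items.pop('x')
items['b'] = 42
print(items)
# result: {'a': 44, 'z': 12, 'c': 90, 'b': 42}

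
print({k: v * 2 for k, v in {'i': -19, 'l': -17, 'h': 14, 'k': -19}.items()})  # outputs {'i': -38, 'l': -34, 'h': 28, 'k': -38}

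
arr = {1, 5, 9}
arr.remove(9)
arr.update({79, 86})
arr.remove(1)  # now {5, 79, 86}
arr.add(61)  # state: {5, 61, 79, 86}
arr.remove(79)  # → {5, 61, 86}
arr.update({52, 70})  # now {5, 52, 61, 70, 86}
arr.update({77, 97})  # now {5, 52, 61, 70, 77, 86, 97}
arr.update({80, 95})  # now {5, 52, 61, 70, 77, 80, 86, 95, 97}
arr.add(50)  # {5, 50, 52, 61, 70, 77, 80, 86, 95, 97}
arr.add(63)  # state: {5, 50, 52, 61, 63, 70, 77, 80, 86, 95, 97}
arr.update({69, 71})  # {5, 50, 52, 61, 63, 69, 70, 71, 77, 80, 86, 95, 97}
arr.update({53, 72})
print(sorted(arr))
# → [5, 50, 52, 53, 61, 63, 69, 70, 71, 72, 77, 80, 86, 95, 97]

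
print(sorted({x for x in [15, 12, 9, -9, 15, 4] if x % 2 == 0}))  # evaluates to [4, 12]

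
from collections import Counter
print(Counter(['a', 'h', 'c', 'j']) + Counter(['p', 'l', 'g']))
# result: Counter({'a': 1, 'h': 1, 'c': 1, 'j': 1, 'p': 1, 'l': 1, 'g': 1})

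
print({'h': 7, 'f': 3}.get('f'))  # 3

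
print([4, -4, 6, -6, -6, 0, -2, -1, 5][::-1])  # [5, -1, -2, 0, -6, -6, 6, -4, 4]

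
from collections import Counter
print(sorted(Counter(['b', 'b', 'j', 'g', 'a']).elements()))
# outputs ['a', 'b', 'b', 'g', 'j']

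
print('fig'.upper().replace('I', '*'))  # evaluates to F*G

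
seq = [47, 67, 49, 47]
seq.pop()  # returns 47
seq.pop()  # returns 49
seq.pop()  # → 67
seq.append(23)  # [47, 23]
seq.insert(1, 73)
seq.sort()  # [23, 47, 73]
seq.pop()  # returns 73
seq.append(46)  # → [23, 47, 46]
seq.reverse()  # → [46, 47, 23]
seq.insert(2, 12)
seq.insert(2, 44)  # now [46, 47, 44, 12, 23]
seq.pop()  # 23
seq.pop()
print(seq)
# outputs [46, 47, 44]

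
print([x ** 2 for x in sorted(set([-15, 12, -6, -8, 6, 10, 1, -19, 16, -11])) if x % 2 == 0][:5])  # [64, 36, 36, 100, 144]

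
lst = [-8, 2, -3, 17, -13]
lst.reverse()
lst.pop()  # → -8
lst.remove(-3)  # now [-13, 17, 2]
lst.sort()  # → [-13, 2, 17]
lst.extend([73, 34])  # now [-13, 2, 17, 73, 34]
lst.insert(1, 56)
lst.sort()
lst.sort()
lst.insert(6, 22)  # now [-13, 2, 17, 34, 56, 73, 22]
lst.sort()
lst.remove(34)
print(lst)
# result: [-13, 2, 17, 22, 56, 73]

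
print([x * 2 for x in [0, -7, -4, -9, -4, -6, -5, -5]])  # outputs [0, -14, -8, -18, -8, -12, -10, -10]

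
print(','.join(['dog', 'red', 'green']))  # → dog,red,green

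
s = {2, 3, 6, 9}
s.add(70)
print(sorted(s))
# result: [2, 3, 6, 9, 70]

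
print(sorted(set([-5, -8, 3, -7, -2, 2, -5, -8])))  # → [-8, -7, -5, -2, 2, 3]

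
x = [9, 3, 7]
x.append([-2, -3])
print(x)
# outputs [9, 3, 7, [-2, -3]]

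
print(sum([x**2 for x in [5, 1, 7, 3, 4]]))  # 100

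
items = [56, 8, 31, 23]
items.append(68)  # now [56, 8, 31, 23, 68]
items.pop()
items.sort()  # [8, 23, 31, 56]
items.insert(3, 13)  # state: [8, 23, 31, 13, 56]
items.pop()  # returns 56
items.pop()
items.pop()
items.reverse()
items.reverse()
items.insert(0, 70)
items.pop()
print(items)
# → [70, 8]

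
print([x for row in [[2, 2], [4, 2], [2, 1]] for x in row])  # [2, 2, 4, 2, 2, 1]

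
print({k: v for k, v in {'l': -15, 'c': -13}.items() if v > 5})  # {}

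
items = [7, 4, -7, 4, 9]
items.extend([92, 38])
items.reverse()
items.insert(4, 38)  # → [38, 92, 9, 4, 38, -7, 4, 7]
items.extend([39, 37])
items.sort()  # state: [-7, 4, 4, 7, 9, 37, 38, 38, 39, 92]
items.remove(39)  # [-7, 4, 4, 7, 9, 37, 38, 38, 92]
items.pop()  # 92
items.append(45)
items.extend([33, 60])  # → [-7, 4, 4, 7, 9, 37, 38, 38, 45, 33, 60]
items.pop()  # 60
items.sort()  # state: [-7, 4, 4, 7, 9, 33, 37, 38, 38, 45]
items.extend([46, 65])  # [-7, 4, 4, 7, 9, 33, 37, 38, 38, 45, 46, 65]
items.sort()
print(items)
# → [-7, 4, 4, 7, 9, 33, 37, 38, 38, 45, 46, 65]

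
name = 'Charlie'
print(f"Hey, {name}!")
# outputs Hey, Charlie!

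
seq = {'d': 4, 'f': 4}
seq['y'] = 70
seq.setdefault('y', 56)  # 70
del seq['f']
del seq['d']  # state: {'y': 70}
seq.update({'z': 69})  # {'y': 70, 'z': 69}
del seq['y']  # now {'z': 69}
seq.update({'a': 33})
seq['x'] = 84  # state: {'z': 69, 'a': 33, 'x': 84}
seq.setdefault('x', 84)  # 84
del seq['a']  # {'z': 69, 'x': 84}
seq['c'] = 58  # {'z': 69, 'x': 84, 'c': 58}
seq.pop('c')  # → 58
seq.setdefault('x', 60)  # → 84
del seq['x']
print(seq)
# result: {'z': 69}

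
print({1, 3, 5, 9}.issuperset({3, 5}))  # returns True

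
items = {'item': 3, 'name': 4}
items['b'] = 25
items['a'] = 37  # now {'item': 3, 'name': 4, 'b': 25, 'a': 37}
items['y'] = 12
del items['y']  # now {'item': 3, 'name': 4, 'b': 25, 'a': 37}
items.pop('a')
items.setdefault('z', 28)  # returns 28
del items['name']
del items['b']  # {'item': 3, 'z': 28}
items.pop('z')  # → 28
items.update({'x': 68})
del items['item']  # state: {'x': 68}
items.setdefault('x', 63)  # 68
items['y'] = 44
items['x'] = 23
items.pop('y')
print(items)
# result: {'x': 23}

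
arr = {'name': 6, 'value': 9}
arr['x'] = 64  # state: {'name': 6, 'value': 9, 'x': 64}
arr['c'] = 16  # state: {'name': 6, 'value': 9, 'x': 64, 'c': 16}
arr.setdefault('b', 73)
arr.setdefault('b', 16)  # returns 73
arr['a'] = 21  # {'name': 6, 'value': 9, 'x': 64, 'c': 16, 'b': 73, 'a': 21}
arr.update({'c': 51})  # {'name': 6, 'value': 9, 'x': 64, 'c': 51, 'b': 73, 'a': 21}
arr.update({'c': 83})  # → {'name': 6, 'value': 9, 'x': 64, 'c': 83, 'b': 73, 'a': 21}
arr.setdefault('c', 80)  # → 83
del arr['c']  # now {'name': 6, 'value': 9, 'x': 64, 'b': 73, 'a': 21}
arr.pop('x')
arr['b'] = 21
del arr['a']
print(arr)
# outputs {'name': 6, 'value': 9, 'b': 21}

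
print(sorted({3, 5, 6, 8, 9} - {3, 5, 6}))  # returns [8, 9]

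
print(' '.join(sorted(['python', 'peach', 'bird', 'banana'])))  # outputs banana bird peach python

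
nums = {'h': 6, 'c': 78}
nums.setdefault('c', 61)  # 78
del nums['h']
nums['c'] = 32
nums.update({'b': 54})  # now {'c': 32, 'b': 54}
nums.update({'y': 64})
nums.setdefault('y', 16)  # 64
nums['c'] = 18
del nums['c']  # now {'b': 54, 'y': 64}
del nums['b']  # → {'y': 64}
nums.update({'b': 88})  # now {'y': 64, 'b': 88}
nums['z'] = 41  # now {'y': 64, 'b': 88, 'z': 41}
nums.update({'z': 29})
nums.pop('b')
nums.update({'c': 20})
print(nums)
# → {'y': 64, 'z': 29, 'c': 20}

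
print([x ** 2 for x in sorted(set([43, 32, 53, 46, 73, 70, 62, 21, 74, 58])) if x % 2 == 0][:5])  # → [1024, 2116, 3364, 3844, 4900]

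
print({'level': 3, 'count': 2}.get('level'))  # 3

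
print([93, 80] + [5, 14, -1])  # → [93, 80, 5, 14, -1]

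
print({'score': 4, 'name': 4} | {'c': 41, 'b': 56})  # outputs {'score': 4, 'name': 4, 'c': 41, 'b': 56}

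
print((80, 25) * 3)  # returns (80, 25, 80, 25, 80, 25)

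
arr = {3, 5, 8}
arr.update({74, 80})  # {3, 5, 8, 74, 80}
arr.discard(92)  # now {3, 5, 8, 74, 80}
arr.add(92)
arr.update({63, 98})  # {3, 5, 8, 63, 74, 80, 92, 98}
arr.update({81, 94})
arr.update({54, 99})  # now {3, 5, 8, 54, 63, 74, 80, 81, 92, 94, 98, 99}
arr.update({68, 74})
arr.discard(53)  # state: {3, 5, 8, 54, 63, 68, 74, 80, 81, 92, 94, 98, 99}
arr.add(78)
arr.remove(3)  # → {5, 8, 54, 63, 68, 74, 78, 80, 81, 92, 94, 98, 99}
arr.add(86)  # {5, 8, 54, 63, 68, 74, 78, 80, 81, 86, 92, 94, 98, 99}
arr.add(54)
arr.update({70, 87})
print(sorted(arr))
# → [5, 8, 54, 63, 68, 70, 74, 78, 80, 81, 86, 87, 92, 94, 98, 99]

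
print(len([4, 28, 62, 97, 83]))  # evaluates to 5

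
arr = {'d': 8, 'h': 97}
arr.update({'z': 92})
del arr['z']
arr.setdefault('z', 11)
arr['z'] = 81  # {'d': 8, 'h': 97, 'z': 81}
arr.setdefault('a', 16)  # 16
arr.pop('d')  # 8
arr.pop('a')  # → 16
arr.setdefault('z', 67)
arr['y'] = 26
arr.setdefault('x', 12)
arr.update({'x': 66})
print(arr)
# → {'h': 97, 'z': 81, 'y': 26, 'x': 66}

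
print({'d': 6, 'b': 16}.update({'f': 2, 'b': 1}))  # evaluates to None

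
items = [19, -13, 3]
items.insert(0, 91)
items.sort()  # [-13, 3, 19, 91]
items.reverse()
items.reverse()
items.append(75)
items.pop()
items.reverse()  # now [91, 19, 3, -13]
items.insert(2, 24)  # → [91, 19, 24, 3, -13]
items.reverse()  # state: [-13, 3, 24, 19, 91]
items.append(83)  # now [-13, 3, 24, 19, 91, 83]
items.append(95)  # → [-13, 3, 24, 19, 91, 83, 95]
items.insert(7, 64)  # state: [-13, 3, 24, 19, 91, 83, 95, 64]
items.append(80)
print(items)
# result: [-13, 3, 24, 19, 91, 83, 95, 64, 80]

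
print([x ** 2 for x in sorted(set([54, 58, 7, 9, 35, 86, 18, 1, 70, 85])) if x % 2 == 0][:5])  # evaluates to [324, 2916, 3364, 4900, 7396]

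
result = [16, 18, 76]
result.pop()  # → 76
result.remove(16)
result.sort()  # [18]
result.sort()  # [18]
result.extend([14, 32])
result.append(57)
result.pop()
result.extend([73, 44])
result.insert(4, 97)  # [18, 14, 32, 73, 97, 44]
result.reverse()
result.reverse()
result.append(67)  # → [18, 14, 32, 73, 97, 44, 67]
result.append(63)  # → [18, 14, 32, 73, 97, 44, 67, 63]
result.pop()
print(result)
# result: [18, 14, 32, 73, 97, 44, 67]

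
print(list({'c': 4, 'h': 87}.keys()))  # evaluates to ['c', 'h']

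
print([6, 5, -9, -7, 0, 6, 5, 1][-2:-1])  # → [5]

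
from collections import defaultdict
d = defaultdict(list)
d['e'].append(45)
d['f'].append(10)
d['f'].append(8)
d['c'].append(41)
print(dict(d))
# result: {'e': [45], 'f': [10, 8], 'c': [41]}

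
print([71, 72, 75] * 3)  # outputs [71, 72, 75, 71, 72, 75, 71, 72, 75]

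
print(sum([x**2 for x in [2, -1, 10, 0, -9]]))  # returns 186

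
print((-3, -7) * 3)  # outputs (-3, -7, -3, -7, -3, -7)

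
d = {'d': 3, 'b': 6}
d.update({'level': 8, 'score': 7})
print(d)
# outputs {'d': 3, 'b': 6, 'level': 8, 'score': 7}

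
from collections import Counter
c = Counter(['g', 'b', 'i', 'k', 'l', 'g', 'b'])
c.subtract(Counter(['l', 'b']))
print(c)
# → Counter({'g': 2, 'b': 1, 'i': 1, 'k': 1, 'l': 0})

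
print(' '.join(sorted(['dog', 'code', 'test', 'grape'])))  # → code dog grape test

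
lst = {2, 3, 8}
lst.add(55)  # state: {2, 3, 8, 55}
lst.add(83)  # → {2, 3, 8, 55, 83}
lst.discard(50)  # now {2, 3, 8, 55, 83}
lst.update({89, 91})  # {2, 3, 8, 55, 83, 89, 91}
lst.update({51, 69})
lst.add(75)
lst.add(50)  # {2, 3, 8, 50, 51, 55, 69, 75, 83, 89, 91}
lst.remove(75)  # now {2, 3, 8, 50, 51, 55, 69, 83, 89, 91}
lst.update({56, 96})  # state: {2, 3, 8, 50, 51, 55, 56, 69, 83, 89, 91, 96}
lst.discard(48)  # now {2, 3, 8, 50, 51, 55, 56, 69, 83, 89, 91, 96}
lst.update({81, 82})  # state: {2, 3, 8, 50, 51, 55, 56, 69, 81, 82, 83, 89, 91, 96}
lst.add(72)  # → {2, 3, 8, 50, 51, 55, 56, 69, 72, 81, 82, 83, 89, 91, 96}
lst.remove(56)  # {2, 3, 8, 50, 51, 55, 69, 72, 81, 82, 83, 89, 91, 96}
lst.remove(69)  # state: {2, 3, 8, 50, 51, 55, 72, 81, 82, 83, 89, 91, 96}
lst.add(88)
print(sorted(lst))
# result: [2, 3, 8, 50, 51, 55, 72, 81, 82, 83, 88, 89, 91, 96]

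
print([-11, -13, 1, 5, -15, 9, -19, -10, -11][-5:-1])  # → [-15, 9, -19, -10]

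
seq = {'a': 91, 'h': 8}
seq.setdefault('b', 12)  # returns 12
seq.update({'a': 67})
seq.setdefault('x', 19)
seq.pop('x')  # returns 19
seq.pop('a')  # 67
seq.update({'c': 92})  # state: {'h': 8, 'b': 12, 'c': 92}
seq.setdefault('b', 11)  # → 12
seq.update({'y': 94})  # {'h': 8, 'b': 12, 'c': 92, 'y': 94}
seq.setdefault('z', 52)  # 52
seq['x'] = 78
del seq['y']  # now {'h': 8, 'b': 12, 'c': 92, 'z': 52, 'x': 78}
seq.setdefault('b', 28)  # 12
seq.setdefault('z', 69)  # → 52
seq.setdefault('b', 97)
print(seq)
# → {'h': 8, 'b': 12, 'c': 92, 'z': 52, 'x': 78}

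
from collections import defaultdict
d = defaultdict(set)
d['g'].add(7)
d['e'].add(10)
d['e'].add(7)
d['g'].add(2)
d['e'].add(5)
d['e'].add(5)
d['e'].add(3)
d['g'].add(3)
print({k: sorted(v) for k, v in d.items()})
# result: {'g': [2, 3, 7], 'e': [3, 5, 7, 10]}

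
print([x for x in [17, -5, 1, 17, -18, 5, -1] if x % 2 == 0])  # [-18]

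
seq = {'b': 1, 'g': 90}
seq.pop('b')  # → 1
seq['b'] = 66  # {'g': 90, 'b': 66}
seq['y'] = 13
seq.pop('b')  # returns 66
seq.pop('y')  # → 13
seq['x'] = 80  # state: {'g': 90, 'x': 80}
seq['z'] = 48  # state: {'g': 90, 'x': 80, 'z': 48}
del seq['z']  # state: {'g': 90, 'x': 80}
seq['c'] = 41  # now {'g': 90, 'x': 80, 'c': 41}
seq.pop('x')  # 80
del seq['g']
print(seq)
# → {'c': 41}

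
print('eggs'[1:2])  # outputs g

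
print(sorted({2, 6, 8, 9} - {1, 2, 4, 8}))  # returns [6, 9]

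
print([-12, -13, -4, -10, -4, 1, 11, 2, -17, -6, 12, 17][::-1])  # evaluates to [17, 12, -6, -17, 2, 11, 1, -4, -10, -4, -13, -12]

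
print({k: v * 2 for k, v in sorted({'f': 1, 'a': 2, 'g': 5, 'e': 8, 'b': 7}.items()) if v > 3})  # {'b': 14, 'e': 16, 'g': 10}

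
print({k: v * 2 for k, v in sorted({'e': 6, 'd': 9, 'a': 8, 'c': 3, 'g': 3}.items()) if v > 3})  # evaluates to {'a': 16, 'd': 18, 'e': 12}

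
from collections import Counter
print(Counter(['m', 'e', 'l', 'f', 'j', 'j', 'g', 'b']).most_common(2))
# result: [('j', 2), ('m', 1)]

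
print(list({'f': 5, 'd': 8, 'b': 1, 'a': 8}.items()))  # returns [('f', 5), ('d', 8), ('b', 1), ('a', 8)]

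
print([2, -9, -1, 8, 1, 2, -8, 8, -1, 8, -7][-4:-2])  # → [8, -1]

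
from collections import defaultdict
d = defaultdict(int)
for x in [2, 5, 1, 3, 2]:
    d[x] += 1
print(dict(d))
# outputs {2: 2, 5: 1, 1: 1, 3: 1}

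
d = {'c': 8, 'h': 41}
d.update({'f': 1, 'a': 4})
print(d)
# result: {'c': 8, 'h': 41, 'f': 1, 'a': 4}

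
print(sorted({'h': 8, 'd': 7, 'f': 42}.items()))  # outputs [('d', 7), ('f', 42), ('h', 8)]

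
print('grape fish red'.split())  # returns ['grape', 'fish', 'red']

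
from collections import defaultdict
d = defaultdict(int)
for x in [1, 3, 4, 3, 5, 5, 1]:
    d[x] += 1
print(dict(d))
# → {1: 2, 3: 2, 4: 1, 5: 2}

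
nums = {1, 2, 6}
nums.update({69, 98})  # {1, 2, 6, 69, 98}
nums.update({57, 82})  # {1, 2, 6, 57, 69, 82, 98}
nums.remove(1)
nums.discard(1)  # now {2, 6, 57, 69, 82, 98}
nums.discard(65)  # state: {2, 6, 57, 69, 82, 98}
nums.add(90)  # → {2, 6, 57, 69, 82, 90, 98}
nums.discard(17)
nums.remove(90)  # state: {2, 6, 57, 69, 82, 98}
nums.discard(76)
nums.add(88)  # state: {2, 6, 57, 69, 82, 88, 98}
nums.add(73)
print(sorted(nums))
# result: [2, 6, 57, 69, 73, 82, 88, 98]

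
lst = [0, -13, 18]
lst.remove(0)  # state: [-13, 18]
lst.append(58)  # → [-13, 18, 58]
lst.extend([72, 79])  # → [-13, 18, 58, 72, 79]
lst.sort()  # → [-13, 18, 58, 72, 79]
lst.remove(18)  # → [-13, 58, 72, 79]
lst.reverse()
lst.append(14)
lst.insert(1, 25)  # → [79, 25, 72, 58, -13, 14]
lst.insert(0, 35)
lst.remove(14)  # [35, 79, 25, 72, 58, -13]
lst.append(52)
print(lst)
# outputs [35, 79, 25, 72, 58, -13, 52]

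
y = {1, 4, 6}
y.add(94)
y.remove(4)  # {1, 6, 94}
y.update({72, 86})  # {1, 6, 72, 86, 94}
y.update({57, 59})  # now {1, 6, 57, 59, 72, 86, 94}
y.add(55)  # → {1, 6, 55, 57, 59, 72, 86, 94}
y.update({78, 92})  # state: {1, 6, 55, 57, 59, 72, 78, 86, 92, 94}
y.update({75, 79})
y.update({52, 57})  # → {1, 6, 52, 55, 57, 59, 72, 75, 78, 79, 86, 92, 94}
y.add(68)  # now {1, 6, 52, 55, 57, 59, 68, 72, 75, 78, 79, 86, 92, 94}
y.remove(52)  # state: {1, 6, 55, 57, 59, 68, 72, 75, 78, 79, 86, 92, 94}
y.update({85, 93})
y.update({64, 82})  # {1, 6, 55, 57, 59, 64, 68, 72, 75, 78, 79, 82, 85, 86, 92, 93, 94}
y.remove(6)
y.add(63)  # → {1, 55, 57, 59, 63, 64, 68, 72, 75, 78, 79, 82, 85, 86, 92, 93, 94}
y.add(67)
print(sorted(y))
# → [1, 55, 57, 59, 63, 64, 67, 68, 72, 75, 78, 79, 82, 85, 86, 92, 93, 94]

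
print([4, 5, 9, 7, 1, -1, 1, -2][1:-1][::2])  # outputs [5, 7, -1]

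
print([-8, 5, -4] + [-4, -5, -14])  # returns [-8, 5, -4, -4, -5, -14]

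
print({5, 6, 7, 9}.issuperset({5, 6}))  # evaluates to True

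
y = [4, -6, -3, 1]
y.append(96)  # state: [4, -6, -3, 1, 96]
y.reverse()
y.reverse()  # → [4, -6, -3, 1, 96]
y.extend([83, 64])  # [4, -6, -3, 1, 96, 83, 64]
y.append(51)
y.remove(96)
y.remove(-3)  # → [4, -6, 1, 83, 64, 51]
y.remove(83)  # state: [4, -6, 1, 64, 51]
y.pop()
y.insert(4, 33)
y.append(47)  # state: [4, -6, 1, 64, 33, 47]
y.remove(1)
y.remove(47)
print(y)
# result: [4, -6, 64, 33]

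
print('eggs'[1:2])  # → g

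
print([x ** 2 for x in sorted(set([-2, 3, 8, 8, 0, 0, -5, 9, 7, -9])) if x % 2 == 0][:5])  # [4, 0, 64]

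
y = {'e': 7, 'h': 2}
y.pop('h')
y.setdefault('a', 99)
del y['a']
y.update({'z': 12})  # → {'e': 7, 'z': 12}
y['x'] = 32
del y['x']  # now {'e': 7, 'z': 12}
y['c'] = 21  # {'e': 7, 'z': 12, 'c': 21}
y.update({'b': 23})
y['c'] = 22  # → {'e': 7, 'z': 12, 'c': 22, 'b': 23}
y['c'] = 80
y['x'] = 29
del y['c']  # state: {'e': 7, 'z': 12, 'b': 23, 'x': 29}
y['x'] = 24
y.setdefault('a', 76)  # 76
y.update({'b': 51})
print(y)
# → {'e': 7, 'z': 12, 'b': 51, 'x': 24, 'a': 76}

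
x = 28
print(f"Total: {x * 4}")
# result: Total: 112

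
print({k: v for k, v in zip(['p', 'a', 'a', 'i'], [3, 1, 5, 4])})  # {'p': 3, 'a': 5, 'i': 4}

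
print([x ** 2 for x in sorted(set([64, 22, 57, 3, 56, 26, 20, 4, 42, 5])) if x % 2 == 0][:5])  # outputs [16, 400, 484, 676, 1764]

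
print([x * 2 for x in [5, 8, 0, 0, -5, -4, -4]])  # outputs [10, 16, 0, 0, -10, -8, -8]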